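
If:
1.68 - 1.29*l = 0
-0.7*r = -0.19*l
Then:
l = 1.30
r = 0.35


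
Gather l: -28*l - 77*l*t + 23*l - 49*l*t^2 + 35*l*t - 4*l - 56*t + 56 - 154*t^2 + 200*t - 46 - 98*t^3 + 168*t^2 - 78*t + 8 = l*(-49*t^2 - 42*t - 9) - 98*t^3 + 14*t^2 + 66*t + 18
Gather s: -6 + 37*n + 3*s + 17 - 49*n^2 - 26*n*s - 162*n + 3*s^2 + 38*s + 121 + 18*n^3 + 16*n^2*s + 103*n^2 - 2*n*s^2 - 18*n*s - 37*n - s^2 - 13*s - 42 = 18*n^3 + 54*n^2 - 162*n + s^2*(2 - 2*n) + s*(16*n^2 - 44*n + 28) + 90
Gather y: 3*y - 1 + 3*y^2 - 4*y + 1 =3*y^2 - y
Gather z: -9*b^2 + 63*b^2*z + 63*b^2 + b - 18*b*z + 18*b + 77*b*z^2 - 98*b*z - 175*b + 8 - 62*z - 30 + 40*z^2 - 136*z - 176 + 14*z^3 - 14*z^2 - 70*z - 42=54*b^2 - 156*b + 14*z^3 + z^2*(77*b + 26) + z*(63*b^2 - 116*b - 268) - 240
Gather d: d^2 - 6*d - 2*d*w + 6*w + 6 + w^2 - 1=d^2 + d*(-2*w - 6) + w^2 + 6*w + 5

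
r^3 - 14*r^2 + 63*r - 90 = (r - 6)*(r - 5)*(r - 3)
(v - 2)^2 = v^2 - 4*v + 4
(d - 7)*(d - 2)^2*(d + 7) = d^4 - 4*d^3 - 45*d^2 + 196*d - 196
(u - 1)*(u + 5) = u^2 + 4*u - 5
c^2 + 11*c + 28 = (c + 4)*(c + 7)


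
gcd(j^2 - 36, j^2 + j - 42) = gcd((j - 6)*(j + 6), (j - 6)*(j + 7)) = j - 6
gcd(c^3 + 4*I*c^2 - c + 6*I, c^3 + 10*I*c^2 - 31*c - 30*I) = c^2 + 5*I*c - 6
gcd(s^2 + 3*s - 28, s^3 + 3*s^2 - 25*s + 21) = s + 7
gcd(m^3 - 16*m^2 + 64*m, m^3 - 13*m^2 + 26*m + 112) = m - 8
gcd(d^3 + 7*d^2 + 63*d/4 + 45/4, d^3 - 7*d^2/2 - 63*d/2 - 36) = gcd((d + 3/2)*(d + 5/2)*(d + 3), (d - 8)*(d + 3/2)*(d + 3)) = d^2 + 9*d/2 + 9/2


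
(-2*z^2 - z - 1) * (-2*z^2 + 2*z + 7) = 4*z^4 - 2*z^3 - 14*z^2 - 9*z - 7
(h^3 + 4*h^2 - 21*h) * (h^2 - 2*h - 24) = h^5 + 2*h^4 - 53*h^3 - 54*h^2 + 504*h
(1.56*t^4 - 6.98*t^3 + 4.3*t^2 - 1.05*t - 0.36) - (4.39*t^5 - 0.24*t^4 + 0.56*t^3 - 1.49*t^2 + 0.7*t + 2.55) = -4.39*t^5 + 1.8*t^4 - 7.54*t^3 + 5.79*t^2 - 1.75*t - 2.91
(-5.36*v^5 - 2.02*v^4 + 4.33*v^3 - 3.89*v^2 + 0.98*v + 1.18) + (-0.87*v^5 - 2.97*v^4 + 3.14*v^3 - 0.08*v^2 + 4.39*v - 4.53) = -6.23*v^5 - 4.99*v^4 + 7.47*v^3 - 3.97*v^2 + 5.37*v - 3.35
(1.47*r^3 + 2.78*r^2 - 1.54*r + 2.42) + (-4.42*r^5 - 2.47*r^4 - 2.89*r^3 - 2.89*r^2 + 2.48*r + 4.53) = -4.42*r^5 - 2.47*r^4 - 1.42*r^3 - 0.11*r^2 + 0.94*r + 6.95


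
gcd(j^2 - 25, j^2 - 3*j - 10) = j - 5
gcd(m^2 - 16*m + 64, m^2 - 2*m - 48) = m - 8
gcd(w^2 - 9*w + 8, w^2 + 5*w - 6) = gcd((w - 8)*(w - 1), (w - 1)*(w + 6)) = w - 1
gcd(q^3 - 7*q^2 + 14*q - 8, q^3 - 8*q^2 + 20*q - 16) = q^2 - 6*q + 8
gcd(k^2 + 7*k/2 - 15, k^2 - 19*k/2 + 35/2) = k - 5/2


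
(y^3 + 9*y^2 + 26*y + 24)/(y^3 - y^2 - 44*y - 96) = (y + 2)/(y - 8)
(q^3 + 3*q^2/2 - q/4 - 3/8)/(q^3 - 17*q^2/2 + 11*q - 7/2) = (q^2 + 2*q + 3/4)/(q^2 - 8*q + 7)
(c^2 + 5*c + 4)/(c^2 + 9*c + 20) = (c + 1)/(c + 5)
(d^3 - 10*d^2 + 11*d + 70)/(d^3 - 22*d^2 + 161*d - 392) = (d^2 - 3*d - 10)/(d^2 - 15*d + 56)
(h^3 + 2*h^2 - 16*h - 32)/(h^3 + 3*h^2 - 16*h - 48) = (h + 2)/(h + 3)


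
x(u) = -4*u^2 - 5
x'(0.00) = 0.00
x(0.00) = -5.00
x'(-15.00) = 120.00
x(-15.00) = -905.00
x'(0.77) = -6.16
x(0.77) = -7.37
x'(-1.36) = 10.88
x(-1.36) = -12.40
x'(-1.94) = 15.52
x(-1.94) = -20.05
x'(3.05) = -24.40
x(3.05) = -42.21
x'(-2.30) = 18.40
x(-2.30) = -26.16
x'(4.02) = -32.16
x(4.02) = -69.64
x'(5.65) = -45.20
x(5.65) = -132.69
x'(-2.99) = 23.92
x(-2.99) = -40.76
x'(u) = -8*u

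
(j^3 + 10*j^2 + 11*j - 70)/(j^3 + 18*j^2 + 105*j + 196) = (j^2 + 3*j - 10)/(j^2 + 11*j + 28)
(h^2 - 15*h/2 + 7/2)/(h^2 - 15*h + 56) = (h - 1/2)/(h - 8)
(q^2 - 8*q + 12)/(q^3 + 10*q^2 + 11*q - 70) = (q - 6)/(q^2 + 12*q + 35)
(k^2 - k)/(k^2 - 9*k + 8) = k/(k - 8)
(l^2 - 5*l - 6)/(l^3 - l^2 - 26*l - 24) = 1/(l + 4)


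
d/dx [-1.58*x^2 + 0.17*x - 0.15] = 0.17 - 3.16*x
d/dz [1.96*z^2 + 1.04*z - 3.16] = 3.92*z + 1.04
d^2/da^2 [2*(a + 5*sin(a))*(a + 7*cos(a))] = -10*a*sin(a) - 14*a*cos(a) - 28*sin(a) - 140*sin(2*a) + 20*cos(a) + 4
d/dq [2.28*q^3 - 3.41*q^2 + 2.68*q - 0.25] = 6.84*q^2 - 6.82*q + 2.68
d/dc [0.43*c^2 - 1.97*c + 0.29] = 0.86*c - 1.97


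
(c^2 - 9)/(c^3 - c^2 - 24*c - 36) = (c - 3)/(c^2 - 4*c - 12)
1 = 1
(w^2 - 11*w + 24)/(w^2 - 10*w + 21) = (w - 8)/(w - 7)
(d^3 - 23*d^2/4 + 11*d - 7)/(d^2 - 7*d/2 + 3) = (4*d^2 - 15*d + 14)/(2*(2*d - 3))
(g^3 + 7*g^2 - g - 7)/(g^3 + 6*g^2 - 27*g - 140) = (g^2 - 1)/(g^2 - g - 20)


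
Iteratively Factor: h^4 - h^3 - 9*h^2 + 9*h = (h)*(h^3 - h^2 - 9*h + 9) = h*(h + 3)*(h^2 - 4*h + 3) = h*(h - 1)*(h + 3)*(h - 3)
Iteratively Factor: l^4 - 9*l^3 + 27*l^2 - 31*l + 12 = (l - 4)*(l^3 - 5*l^2 + 7*l - 3) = (l - 4)*(l - 1)*(l^2 - 4*l + 3) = (l - 4)*(l - 1)^2*(l - 3)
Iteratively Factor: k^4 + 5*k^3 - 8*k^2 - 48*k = (k + 4)*(k^3 + k^2 - 12*k) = (k - 3)*(k + 4)*(k^2 + 4*k) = k*(k - 3)*(k + 4)*(k + 4)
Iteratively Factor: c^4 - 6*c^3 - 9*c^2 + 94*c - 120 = (c - 2)*(c^3 - 4*c^2 - 17*c + 60) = (c - 5)*(c - 2)*(c^2 + c - 12) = (c - 5)*(c - 2)*(c + 4)*(c - 3)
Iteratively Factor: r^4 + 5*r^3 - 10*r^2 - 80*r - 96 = (r + 4)*(r^3 + r^2 - 14*r - 24) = (r + 3)*(r + 4)*(r^2 - 2*r - 8) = (r + 2)*(r + 3)*(r + 4)*(r - 4)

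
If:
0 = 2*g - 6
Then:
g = 3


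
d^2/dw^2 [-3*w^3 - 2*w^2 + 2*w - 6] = -18*w - 4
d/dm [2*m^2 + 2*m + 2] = 4*m + 2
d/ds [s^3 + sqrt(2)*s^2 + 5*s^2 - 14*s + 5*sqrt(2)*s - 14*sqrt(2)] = 3*s^2 + 2*sqrt(2)*s + 10*s - 14 + 5*sqrt(2)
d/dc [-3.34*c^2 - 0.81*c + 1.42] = -6.68*c - 0.81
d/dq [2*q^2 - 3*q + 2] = 4*q - 3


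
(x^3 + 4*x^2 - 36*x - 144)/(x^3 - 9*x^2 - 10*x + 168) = (x + 6)/(x - 7)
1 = 1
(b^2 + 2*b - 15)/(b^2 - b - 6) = (b + 5)/(b + 2)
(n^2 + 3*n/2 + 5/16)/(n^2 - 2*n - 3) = (16*n^2 + 24*n + 5)/(16*(n^2 - 2*n - 3))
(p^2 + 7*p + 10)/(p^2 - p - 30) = (p + 2)/(p - 6)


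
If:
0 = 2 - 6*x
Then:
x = 1/3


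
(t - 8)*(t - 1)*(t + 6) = t^3 - 3*t^2 - 46*t + 48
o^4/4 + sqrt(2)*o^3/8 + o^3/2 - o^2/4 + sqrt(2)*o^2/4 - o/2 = o*(o/2 + 1)*(o/2 + sqrt(2)/2)*(o - sqrt(2)/2)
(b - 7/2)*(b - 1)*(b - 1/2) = b^3 - 5*b^2 + 23*b/4 - 7/4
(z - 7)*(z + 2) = z^2 - 5*z - 14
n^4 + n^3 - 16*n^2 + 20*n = n*(n - 2)^2*(n + 5)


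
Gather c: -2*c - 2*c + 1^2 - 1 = -4*c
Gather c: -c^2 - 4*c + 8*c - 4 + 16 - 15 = -c^2 + 4*c - 3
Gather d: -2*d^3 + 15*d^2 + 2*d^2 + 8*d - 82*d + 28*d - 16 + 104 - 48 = -2*d^3 + 17*d^2 - 46*d + 40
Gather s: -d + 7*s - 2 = -d + 7*s - 2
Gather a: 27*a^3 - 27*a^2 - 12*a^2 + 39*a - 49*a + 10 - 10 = 27*a^3 - 39*a^2 - 10*a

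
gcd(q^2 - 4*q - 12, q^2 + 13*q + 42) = 1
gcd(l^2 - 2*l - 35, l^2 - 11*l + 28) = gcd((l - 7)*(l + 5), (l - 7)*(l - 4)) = l - 7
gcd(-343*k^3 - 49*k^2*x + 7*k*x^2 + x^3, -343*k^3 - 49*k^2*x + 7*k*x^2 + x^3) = -343*k^3 - 49*k^2*x + 7*k*x^2 + x^3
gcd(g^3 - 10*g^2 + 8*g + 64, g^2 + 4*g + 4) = g + 2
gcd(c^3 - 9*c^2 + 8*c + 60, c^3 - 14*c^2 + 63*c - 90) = c^2 - 11*c + 30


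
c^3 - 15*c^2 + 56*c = c*(c - 8)*(c - 7)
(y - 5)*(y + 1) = y^2 - 4*y - 5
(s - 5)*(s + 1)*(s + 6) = s^3 + 2*s^2 - 29*s - 30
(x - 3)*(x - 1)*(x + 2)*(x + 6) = x^4 + 4*x^3 - 17*x^2 - 24*x + 36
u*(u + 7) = u^2 + 7*u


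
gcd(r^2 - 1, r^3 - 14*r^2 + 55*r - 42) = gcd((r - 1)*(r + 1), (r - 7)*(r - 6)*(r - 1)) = r - 1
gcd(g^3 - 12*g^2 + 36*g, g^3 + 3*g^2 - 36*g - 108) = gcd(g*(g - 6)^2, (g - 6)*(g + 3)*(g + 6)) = g - 6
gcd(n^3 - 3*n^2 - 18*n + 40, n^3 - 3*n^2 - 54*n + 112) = n - 2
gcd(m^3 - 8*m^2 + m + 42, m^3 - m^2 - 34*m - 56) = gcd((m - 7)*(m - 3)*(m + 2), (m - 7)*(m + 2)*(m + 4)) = m^2 - 5*m - 14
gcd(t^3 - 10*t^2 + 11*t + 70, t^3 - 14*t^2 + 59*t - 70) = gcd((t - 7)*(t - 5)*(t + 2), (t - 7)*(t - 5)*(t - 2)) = t^2 - 12*t + 35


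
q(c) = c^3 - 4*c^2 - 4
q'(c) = 3*c^2 - 8*c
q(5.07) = 23.50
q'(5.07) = 36.55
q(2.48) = -13.35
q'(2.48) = -1.39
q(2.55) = -13.43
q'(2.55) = -0.89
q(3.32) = -11.50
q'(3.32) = 6.51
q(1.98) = -11.92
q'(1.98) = -4.08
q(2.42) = -13.25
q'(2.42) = -1.79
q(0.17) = -4.11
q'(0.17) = -1.27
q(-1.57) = -17.73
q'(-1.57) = 19.95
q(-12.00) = -2308.00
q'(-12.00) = 528.00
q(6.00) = 68.00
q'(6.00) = 60.00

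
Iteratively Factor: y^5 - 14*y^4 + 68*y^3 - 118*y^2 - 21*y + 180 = (y - 5)*(y^4 - 9*y^3 + 23*y^2 - 3*y - 36) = (y - 5)*(y - 3)*(y^3 - 6*y^2 + 5*y + 12) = (y - 5)*(y - 3)*(y + 1)*(y^2 - 7*y + 12) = (y - 5)*(y - 4)*(y - 3)*(y + 1)*(y - 3)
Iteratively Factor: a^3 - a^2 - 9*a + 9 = (a - 3)*(a^2 + 2*a - 3) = (a - 3)*(a + 3)*(a - 1)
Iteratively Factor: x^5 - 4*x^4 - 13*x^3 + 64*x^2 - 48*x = (x - 1)*(x^4 - 3*x^3 - 16*x^2 + 48*x) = (x - 4)*(x - 1)*(x^3 + x^2 - 12*x) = x*(x - 4)*(x - 1)*(x^2 + x - 12) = x*(x - 4)*(x - 3)*(x - 1)*(x + 4)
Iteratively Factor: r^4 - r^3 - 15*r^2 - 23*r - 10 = (r + 1)*(r^3 - 2*r^2 - 13*r - 10) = (r - 5)*(r + 1)*(r^2 + 3*r + 2) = (r - 5)*(r + 1)^2*(r + 2)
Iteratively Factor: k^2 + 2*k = (k + 2)*(k)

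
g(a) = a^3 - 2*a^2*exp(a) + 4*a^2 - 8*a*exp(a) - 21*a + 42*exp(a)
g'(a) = -2*a^2*exp(a) + 3*a^2 - 12*a*exp(a) + 8*a + 34*exp(a) - 21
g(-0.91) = 40.84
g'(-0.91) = -8.38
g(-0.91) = 40.84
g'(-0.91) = -8.38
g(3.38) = -218.37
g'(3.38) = -823.45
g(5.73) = -21206.52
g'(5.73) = -30804.72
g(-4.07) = 85.02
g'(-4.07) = -3.02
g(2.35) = 113.17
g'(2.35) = -40.63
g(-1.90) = 54.96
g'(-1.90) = -17.95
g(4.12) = -1482.05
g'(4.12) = -2977.45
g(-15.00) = -2160.00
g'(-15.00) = 534.00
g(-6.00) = 54.04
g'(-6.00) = 39.08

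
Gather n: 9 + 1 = 10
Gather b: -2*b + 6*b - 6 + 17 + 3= 4*b + 14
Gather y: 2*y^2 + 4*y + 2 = 2*y^2 + 4*y + 2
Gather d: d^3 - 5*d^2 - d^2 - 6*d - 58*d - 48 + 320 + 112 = d^3 - 6*d^2 - 64*d + 384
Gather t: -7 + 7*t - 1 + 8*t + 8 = 15*t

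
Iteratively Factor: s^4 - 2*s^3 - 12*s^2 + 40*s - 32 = (s - 2)*(s^3 - 12*s + 16) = (s - 2)^2*(s^2 + 2*s - 8) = (s - 2)^2*(s + 4)*(s - 2)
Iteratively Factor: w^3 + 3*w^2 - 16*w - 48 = (w - 4)*(w^2 + 7*w + 12) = (w - 4)*(w + 3)*(w + 4)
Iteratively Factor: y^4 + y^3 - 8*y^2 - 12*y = (y + 2)*(y^3 - y^2 - 6*y) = (y + 2)^2*(y^2 - 3*y) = (y - 3)*(y + 2)^2*(y)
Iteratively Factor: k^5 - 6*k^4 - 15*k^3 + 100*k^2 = (k + 4)*(k^4 - 10*k^3 + 25*k^2) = k*(k + 4)*(k^3 - 10*k^2 + 25*k) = k*(k - 5)*(k + 4)*(k^2 - 5*k) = k^2*(k - 5)*(k + 4)*(k - 5)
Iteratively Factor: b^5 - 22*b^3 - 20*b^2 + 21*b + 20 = (b - 5)*(b^4 + 5*b^3 + 3*b^2 - 5*b - 4) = (b - 5)*(b + 4)*(b^3 + b^2 - b - 1) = (b - 5)*(b + 1)*(b + 4)*(b^2 - 1) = (b - 5)*(b - 1)*(b + 1)*(b + 4)*(b + 1)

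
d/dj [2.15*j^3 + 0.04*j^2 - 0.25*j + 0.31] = 6.45*j^2 + 0.08*j - 0.25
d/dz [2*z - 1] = 2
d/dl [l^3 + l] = 3*l^2 + 1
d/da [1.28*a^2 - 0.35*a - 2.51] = 2.56*a - 0.35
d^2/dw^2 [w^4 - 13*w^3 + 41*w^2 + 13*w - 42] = 12*w^2 - 78*w + 82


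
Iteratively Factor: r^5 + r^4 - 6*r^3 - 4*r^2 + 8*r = (r - 1)*(r^4 + 2*r^3 - 4*r^2 - 8*r) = (r - 1)*(r + 2)*(r^3 - 4*r) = (r - 1)*(r + 2)^2*(r^2 - 2*r) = r*(r - 1)*(r + 2)^2*(r - 2)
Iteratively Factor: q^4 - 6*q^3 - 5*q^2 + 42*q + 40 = (q + 1)*(q^3 - 7*q^2 + 2*q + 40) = (q - 4)*(q + 1)*(q^2 - 3*q - 10) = (q - 4)*(q + 1)*(q + 2)*(q - 5)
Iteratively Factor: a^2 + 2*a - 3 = (a + 3)*(a - 1)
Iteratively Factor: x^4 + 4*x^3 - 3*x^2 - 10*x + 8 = (x - 1)*(x^3 + 5*x^2 + 2*x - 8) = (x - 1)*(x + 4)*(x^2 + x - 2) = (x - 1)*(x + 2)*(x + 4)*(x - 1)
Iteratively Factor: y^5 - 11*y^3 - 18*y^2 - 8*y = (y - 4)*(y^4 + 4*y^3 + 5*y^2 + 2*y) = (y - 4)*(y + 1)*(y^3 + 3*y^2 + 2*y) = (y - 4)*(y + 1)*(y + 2)*(y^2 + y) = (y - 4)*(y + 1)^2*(y + 2)*(y)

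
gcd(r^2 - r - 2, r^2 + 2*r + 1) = r + 1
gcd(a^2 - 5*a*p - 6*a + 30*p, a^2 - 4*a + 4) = 1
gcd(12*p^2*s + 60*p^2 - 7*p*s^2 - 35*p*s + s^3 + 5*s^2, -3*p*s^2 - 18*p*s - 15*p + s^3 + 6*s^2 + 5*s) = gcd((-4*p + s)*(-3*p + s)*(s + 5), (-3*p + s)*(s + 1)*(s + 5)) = 3*p*s + 15*p - s^2 - 5*s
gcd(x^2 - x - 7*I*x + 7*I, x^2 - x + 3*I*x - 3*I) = x - 1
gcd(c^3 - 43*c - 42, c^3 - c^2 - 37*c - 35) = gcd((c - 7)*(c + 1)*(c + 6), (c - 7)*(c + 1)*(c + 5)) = c^2 - 6*c - 7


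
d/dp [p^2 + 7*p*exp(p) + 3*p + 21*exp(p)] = 7*p*exp(p) + 2*p + 28*exp(p) + 3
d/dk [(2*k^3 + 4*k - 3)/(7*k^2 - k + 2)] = (14*k^4 - 4*k^3 - 16*k^2 + 42*k + 5)/(49*k^4 - 14*k^3 + 29*k^2 - 4*k + 4)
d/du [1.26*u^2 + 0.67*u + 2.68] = 2.52*u + 0.67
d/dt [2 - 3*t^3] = -9*t^2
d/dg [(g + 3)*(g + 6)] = 2*g + 9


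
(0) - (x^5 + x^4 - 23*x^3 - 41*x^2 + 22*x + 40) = -x^5 - x^4 + 23*x^3 + 41*x^2 - 22*x - 40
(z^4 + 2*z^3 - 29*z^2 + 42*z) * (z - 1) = z^5 + z^4 - 31*z^3 + 71*z^2 - 42*z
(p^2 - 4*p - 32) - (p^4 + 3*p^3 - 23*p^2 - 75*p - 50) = -p^4 - 3*p^3 + 24*p^2 + 71*p + 18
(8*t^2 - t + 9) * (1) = 8*t^2 - t + 9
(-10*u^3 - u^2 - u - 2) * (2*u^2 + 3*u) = -20*u^5 - 32*u^4 - 5*u^3 - 7*u^2 - 6*u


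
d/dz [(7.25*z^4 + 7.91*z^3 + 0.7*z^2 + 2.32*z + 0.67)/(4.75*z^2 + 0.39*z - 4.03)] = (68.875*z^5 + 46.055*z^4 - 110.7002*z^3 - 106.3789*z^2 - 12.007*z - 9.6109)/(22.5625*z^4 + 3.705*z^3 - 38.1329*z^2 - 3.1434*z + 16.2409)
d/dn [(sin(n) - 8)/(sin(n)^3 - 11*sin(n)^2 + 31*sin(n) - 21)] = (-2*sin(n)^3 + 35*sin(n)^2 - 176*sin(n) + 227)*cos(n)/(sin(n)^3 - 11*sin(n)^2 + 31*sin(n) - 21)^2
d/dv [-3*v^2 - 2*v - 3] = -6*v - 2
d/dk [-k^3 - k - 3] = -3*k^2 - 1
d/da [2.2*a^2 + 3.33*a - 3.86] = 4.4*a + 3.33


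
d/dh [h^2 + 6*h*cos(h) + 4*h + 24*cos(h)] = -6*h*sin(h) + 2*h - 24*sin(h) + 6*cos(h) + 4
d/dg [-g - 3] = -1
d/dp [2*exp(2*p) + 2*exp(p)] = (4*exp(p) + 2)*exp(p)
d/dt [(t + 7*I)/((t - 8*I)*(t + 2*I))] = (-t^2 - 14*I*t - 26)/(t^4 - 12*I*t^3 - 4*t^2 - 192*I*t + 256)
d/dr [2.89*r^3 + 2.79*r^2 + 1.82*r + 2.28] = 8.67*r^2 + 5.58*r + 1.82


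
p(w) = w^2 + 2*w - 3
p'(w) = 2*w + 2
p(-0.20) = -3.36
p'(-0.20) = 1.60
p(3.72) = 18.28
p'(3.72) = 9.44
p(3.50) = 16.25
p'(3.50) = 9.00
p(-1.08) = -3.99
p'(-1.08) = -0.16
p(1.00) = 0.00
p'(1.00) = 4.00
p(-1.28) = -3.92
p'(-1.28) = -0.56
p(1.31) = 1.34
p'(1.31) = 4.62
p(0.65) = -1.28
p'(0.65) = 3.30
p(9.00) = 96.00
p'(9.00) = 20.00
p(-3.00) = 0.00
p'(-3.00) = -4.00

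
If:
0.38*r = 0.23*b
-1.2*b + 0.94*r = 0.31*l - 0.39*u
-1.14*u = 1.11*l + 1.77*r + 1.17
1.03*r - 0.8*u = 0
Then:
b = -1.48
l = 1.57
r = -0.90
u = -1.16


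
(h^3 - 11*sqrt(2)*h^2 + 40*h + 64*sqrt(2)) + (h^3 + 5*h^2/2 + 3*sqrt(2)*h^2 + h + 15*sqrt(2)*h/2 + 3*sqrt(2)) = 2*h^3 - 8*sqrt(2)*h^2 + 5*h^2/2 + 15*sqrt(2)*h/2 + 41*h + 67*sqrt(2)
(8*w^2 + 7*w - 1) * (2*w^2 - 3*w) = 16*w^4 - 10*w^3 - 23*w^2 + 3*w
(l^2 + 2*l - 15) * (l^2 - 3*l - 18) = l^4 - l^3 - 39*l^2 + 9*l + 270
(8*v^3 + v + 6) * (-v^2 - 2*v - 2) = -8*v^5 - 16*v^4 - 17*v^3 - 8*v^2 - 14*v - 12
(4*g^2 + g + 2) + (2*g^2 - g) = 6*g^2 + 2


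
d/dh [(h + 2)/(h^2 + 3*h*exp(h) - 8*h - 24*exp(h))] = (h^2 + 3*h*exp(h) - 8*h - (h + 2)*(3*h*exp(h) + 2*h - 21*exp(h) - 8) - 24*exp(h))/(h^2 + 3*h*exp(h) - 8*h - 24*exp(h))^2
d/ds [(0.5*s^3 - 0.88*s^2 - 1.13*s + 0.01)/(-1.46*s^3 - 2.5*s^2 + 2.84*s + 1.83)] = (-2.5348*s^4 - 0.459600000000002*s^3 - 2.5354*s^2 - 3.1708*s - 2.0963)/(2.1316*s^6 + 7.3*s^5 - 2.0428*s^4 - 19.5436*s^3 - 1.0844*s^2 + 10.3944*s + 3.3489)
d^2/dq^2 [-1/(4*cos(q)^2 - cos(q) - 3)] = (64*sin(q)^4 - 81*sin(q)^2 + 12*cos(q) - 3*cos(3*q) - 9)/((cos(q) - 1)^3*(4*cos(q) + 3)^3)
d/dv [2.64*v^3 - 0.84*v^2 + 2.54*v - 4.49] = 7.92*v^2 - 1.68*v + 2.54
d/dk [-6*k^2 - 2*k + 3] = -12*k - 2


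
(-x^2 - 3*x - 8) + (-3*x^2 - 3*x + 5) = -4*x^2 - 6*x - 3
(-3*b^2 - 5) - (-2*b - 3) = -3*b^2 + 2*b - 2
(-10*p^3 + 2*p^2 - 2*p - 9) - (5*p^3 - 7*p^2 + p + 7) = -15*p^3 + 9*p^2 - 3*p - 16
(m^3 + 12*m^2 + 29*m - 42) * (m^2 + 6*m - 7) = m^5 + 18*m^4 + 94*m^3 + 48*m^2 - 455*m + 294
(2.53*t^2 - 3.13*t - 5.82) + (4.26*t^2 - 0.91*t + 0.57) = 6.79*t^2 - 4.04*t - 5.25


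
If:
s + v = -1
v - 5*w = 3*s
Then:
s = -5*w/4 - 1/4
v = 5*w/4 - 3/4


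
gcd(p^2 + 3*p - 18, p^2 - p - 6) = p - 3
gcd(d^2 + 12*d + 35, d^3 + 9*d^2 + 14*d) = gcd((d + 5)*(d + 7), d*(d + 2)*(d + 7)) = d + 7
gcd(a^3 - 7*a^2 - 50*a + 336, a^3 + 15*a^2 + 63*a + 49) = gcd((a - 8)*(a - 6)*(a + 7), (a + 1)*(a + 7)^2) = a + 7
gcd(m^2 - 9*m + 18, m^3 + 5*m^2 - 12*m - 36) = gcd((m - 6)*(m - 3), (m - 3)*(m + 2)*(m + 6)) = m - 3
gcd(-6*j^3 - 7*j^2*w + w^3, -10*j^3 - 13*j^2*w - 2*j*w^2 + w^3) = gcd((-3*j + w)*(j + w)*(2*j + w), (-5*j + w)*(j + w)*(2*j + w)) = 2*j^2 + 3*j*w + w^2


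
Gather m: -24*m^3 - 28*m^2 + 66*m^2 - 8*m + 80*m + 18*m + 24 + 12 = -24*m^3 + 38*m^2 + 90*m + 36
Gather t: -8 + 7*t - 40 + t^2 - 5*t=t^2 + 2*t - 48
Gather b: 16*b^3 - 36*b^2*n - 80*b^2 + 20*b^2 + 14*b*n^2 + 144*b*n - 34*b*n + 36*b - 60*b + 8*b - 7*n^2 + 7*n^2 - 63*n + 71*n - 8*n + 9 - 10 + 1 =16*b^3 + b^2*(-36*n - 60) + b*(14*n^2 + 110*n - 16)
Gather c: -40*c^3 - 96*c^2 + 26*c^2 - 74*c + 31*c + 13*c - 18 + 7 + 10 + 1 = -40*c^3 - 70*c^2 - 30*c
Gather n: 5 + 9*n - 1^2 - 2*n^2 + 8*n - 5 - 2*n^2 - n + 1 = -4*n^2 + 16*n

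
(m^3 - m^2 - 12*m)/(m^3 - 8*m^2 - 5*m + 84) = m/(m - 7)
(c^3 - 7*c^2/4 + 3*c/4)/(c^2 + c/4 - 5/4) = c*(4*c - 3)/(4*c + 5)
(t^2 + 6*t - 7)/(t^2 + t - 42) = (t - 1)/(t - 6)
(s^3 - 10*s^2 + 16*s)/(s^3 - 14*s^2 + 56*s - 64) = s/(s - 4)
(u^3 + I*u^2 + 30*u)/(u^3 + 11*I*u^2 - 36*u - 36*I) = u*(u - 5*I)/(u^2 + 5*I*u - 6)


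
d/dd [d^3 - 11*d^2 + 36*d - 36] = 3*d^2 - 22*d + 36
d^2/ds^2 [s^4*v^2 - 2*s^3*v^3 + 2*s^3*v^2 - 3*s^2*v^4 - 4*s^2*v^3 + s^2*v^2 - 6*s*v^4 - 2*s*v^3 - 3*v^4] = v^2*(12*s^2 - 12*s*v + 12*s - 6*v^2 - 8*v + 2)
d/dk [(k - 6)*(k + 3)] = 2*k - 3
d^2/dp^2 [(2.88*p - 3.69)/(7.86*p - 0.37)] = -439.182216/(7.86*p - 0.37)^3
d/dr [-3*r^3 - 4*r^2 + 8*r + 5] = -9*r^2 - 8*r + 8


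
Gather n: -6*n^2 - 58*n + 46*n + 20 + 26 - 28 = -6*n^2 - 12*n + 18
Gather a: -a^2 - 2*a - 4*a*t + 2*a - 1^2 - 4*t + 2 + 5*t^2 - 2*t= -a^2 - 4*a*t + 5*t^2 - 6*t + 1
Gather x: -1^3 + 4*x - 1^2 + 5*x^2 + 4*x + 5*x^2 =10*x^2 + 8*x - 2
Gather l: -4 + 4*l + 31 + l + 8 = 5*l + 35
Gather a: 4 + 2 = 6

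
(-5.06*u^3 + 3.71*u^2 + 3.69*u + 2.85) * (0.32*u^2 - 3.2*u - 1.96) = -1.6192*u^5 + 17.3792*u^4 - 0.773600000000002*u^3 - 18.1676*u^2 - 16.3524*u - 5.586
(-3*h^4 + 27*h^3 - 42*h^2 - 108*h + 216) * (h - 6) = -3*h^5 + 45*h^4 - 204*h^3 + 144*h^2 + 864*h - 1296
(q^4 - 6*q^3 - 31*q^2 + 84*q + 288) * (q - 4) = q^5 - 10*q^4 - 7*q^3 + 208*q^2 - 48*q - 1152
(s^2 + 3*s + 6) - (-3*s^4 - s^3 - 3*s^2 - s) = 3*s^4 + s^3 + 4*s^2 + 4*s + 6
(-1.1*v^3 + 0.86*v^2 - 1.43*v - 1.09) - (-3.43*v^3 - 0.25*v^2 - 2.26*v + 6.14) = 2.33*v^3 + 1.11*v^2 + 0.83*v - 7.23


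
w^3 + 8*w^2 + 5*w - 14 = (w - 1)*(w + 2)*(w + 7)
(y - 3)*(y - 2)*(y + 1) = y^3 - 4*y^2 + y + 6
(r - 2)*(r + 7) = r^2 + 5*r - 14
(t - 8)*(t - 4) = t^2 - 12*t + 32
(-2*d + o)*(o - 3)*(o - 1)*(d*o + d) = -2*d^2*o^3 + 6*d^2*o^2 + 2*d^2*o - 6*d^2 + d*o^4 - 3*d*o^3 - d*o^2 + 3*d*o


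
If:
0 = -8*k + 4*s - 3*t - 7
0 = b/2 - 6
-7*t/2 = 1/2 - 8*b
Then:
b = 12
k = s/2 - 311/28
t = 191/7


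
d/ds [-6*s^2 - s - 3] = -12*s - 1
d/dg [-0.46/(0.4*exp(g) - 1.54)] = 0.184*exp(g)/(0.4*exp(g) - 1.54)^2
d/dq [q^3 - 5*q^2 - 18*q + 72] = 3*q^2 - 10*q - 18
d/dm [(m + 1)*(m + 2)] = 2*m + 3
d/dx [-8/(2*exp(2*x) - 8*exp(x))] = 8*(exp(x) - 2)*exp(-x)/(exp(x) - 4)^2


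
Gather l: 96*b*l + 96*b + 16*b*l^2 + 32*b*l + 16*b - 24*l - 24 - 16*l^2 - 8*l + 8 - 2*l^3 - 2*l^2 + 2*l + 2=112*b - 2*l^3 + l^2*(16*b - 18) + l*(128*b - 30) - 14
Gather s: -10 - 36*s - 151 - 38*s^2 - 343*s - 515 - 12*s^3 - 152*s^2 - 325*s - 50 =-12*s^3 - 190*s^2 - 704*s - 726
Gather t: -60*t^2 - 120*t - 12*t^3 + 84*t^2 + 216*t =-12*t^3 + 24*t^2 + 96*t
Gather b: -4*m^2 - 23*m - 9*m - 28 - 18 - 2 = -4*m^2 - 32*m - 48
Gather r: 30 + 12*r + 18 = 12*r + 48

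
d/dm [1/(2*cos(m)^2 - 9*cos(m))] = (4*cos(m) - 9)*sin(m)/((2*cos(m) - 9)^2*cos(m)^2)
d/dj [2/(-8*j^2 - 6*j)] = (8*j + 3)/(j^2*(4*j + 3)^2)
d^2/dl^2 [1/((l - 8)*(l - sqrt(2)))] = 2*((l - 8)^2 + (l - 8)*(l - sqrt(2)) + (l - sqrt(2))^2)/((l - 8)^3*(l - sqrt(2))^3)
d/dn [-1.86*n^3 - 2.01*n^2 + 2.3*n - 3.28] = -5.58*n^2 - 4.02*n + 2.3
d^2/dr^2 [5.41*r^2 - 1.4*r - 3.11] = 10.8200000000000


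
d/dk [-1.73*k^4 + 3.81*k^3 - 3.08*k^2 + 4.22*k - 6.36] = -6.92*k^3 + 11.43*k^2 - 6.16*k + 4.22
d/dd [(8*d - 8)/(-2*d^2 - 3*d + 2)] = 8*(2*d^2 - 4*d - 1)/(4*d^4 + 12*d^3 + d^2 - 12*d + 4)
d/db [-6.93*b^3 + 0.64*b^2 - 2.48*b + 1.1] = -20.79*b^2 + 1.28*b - 2.48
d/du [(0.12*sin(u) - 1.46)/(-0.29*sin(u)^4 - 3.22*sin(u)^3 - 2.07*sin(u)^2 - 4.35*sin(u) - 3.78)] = (0.1044*sin(u)^4 - 0.9208*sin(u)^3 - 13.8552*sin(u)^2 - 6.0444*sin(u) - 6.8046)*cos(u)/(0.0841*sin(u)^8 + 1.8676*sin(u)^7 + 11.569*sin(u)^6 + 15.8538*sin(u)^5 + 34.4913*sin(u)^4 + 42.3522*sin(u)^3 + 34.5717*sin(u)^2 + 32.886*sin(u) + 14.2884)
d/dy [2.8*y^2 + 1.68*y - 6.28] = 5.6*y + 1.68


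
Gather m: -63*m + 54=54 - 63*m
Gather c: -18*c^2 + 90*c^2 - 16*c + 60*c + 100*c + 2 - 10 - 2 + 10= 72*c^2 + 144*c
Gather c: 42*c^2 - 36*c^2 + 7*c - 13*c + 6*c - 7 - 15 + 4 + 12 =6*c^2 - 6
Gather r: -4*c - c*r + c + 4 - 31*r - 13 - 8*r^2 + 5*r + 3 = -3*c - 8*r^2 + r*(-c - 26) - 6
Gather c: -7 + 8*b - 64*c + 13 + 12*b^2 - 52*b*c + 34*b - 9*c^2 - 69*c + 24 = 12*b^2 + 42*b - 9*c^2 + c*(-52*b - 133) + 30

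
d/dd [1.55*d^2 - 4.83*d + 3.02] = 3.1*d - 4.83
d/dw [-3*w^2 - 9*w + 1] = -6*w - 9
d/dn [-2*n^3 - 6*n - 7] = -6*n^2 - 6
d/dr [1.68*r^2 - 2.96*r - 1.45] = 3.36*r - 2.96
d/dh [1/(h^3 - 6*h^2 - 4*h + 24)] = (-3*h^2 + 12*h + 4)/(h^3 - 6*h^2 - 4*h + 24)^2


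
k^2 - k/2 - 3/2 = (k - 3/2)*(k + 1)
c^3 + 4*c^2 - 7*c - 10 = (c - 2)*(c + 1)*(c + 5)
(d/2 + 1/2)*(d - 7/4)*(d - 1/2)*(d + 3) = d^4/2 + 7*d^3/8 - 41*d^2/16 - 13*d/8 + 21/16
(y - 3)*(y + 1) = y^2 - 2*y - 3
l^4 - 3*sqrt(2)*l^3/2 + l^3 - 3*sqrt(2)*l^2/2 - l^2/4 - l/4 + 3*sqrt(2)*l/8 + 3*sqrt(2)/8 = (l - 1/2)*(l + 1/2)*(l + 1)*(l - 3*sqrt(2)/2)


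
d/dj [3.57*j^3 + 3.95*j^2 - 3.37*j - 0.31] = 10.71*j^2 + 7.9*j - 3.37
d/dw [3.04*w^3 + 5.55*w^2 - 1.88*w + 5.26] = 9.12*w^2 + 11.1*w - 1.88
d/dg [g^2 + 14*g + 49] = 2*g + 14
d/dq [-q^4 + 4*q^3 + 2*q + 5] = -4*q^3 + 12*q^2 + 2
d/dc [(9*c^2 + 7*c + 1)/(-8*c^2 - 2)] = (28*c^2 - 10*c - 7)/(2*(16*c^4 + 8*c^2 + 1))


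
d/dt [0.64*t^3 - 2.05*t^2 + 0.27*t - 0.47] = 1.92*t^2 - 4.1*t + 0.27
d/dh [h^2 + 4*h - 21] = 2*h + 4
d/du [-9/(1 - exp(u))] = -9/(4*sinh(u/2)^2)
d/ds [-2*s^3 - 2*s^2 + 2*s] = -6*s^2 - 4*s + 2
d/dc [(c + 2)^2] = 2*c + 4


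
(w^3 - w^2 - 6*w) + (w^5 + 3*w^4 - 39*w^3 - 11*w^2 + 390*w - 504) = w^5 + 3*w^4 - 38*w^3 - 12*w^2 + 384*w - 504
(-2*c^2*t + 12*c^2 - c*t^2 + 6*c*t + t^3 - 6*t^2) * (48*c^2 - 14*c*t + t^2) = -96*c^4*t + 576*c^4 - 20*c^3*t^2 + 120*c^3*t + 60*c^2*t^3 - 360*c^2*t^2 - 15*c*t^4 + 90*c*t^3 + t^5 - 6*t^4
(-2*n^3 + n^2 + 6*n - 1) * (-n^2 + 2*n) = 2*n^5 - 5*n^4 - 4*n^3 + 13*n^2 - 2*n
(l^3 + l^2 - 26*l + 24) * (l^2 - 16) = l^5 + l^4 - 42*l^3 + 8*l^2 + 416*l - 384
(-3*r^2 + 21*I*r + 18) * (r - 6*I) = -3*r^3 + 39*I*r^2 + 144*r - 108*I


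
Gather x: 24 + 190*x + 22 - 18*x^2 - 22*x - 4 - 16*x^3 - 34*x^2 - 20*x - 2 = -16*x^3 - 52*x^2 + 148*x + 40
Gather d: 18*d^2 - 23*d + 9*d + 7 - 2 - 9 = 18*d^2 - 14*d - 4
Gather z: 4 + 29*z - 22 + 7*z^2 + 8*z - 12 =7*z^2 + 37*z - 30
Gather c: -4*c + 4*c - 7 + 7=0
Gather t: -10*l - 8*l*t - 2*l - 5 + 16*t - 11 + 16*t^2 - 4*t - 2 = -12*l + 16*t^2 + t*(12 - 8*l) - 18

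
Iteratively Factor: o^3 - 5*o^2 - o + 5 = (o - 5)*(o^2 - 1) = (o - 5)*(o - 1)*(o + 1)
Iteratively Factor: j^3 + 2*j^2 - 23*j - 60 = (j + 4)*(j^2 - 2*j - 15) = (j - 5)*(j + 4)*(j + 3)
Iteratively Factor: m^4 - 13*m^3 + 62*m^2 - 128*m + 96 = (m - 4)*(m^3 - 9*m^2 + 26*m - 24) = (m - 4)*(m - 3)*(m^2 - 6*m + 8) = (m - 4)^2*(m - 3)*(m - 2)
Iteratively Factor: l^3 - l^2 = (l)*(l^2 - l) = l*(l - 1)*(l)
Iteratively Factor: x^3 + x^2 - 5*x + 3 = (x + 3)*(x^2 - 2*x + 1) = (x - 1)*(x + 3)*(x - 1)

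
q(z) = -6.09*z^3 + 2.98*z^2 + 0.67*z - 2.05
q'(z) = -18.27*z^2 + 5.96*z + 0.67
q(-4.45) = 590.64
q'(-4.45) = -387.64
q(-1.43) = 20.89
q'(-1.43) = -45.21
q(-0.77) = 1.98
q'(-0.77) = -14.75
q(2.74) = -103.12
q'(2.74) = -120.16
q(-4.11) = 468.34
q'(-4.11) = -332.44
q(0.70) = -2.21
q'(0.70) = -4.11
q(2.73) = -101.92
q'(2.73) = -119.22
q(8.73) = -3821.00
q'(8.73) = -1339.71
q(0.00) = -2.05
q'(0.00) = 0.67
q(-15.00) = 21212.15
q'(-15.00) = -4199.48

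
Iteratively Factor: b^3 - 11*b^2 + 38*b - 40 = (b - 4)*(b^2 - 7*b + 10) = (b - 4)*(b - 2)*(b - 5)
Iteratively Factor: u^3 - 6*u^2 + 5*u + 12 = (u + 1)*(u^2 - 7*u + 12) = (u - 3)*(u + 1)*(u - 4)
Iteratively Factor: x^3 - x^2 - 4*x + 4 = (x - 1)*(x^2 - 4) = (x - 2)*(x - 1)*(x + 2)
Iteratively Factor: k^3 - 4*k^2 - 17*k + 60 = (k - 3)*(k^2 - k - 20) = (k - 3)*(k + 4)*(k - 5)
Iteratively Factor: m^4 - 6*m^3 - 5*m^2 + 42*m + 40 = (m - 4)*(m^3 - 2*m^2 - 13*m - 10) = (m - 4)*(m + 2)*(m^2 - 4*m - 5) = (m - 5)*(m - 4)*(m + 2)*(m + 1)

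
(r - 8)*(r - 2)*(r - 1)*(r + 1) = r^4 - 10*r^3 + 15*r^2 + 10*r - 16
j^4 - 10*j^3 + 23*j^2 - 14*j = j*(j - 7)*(j - 2)*(j - 1)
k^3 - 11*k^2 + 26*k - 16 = (k - 8)*(k - 2)*(k - 1)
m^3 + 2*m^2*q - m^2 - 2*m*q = m*(m - 1)*(m + 2*q)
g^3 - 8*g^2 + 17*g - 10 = (g - 5)*(g - 2)*(g - 1)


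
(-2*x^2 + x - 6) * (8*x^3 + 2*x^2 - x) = -16*x^5 + 4*x^4 - 44*x^3 - 13*x^2 + 6*x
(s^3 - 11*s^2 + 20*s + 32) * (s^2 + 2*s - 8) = s^5 - 9*s^4 - 10*s^3 + 160*s^2 - 96*s - 256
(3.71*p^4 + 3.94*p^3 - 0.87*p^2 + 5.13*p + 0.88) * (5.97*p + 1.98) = 22.1487*p^5 + 30.8676*p^4 + 2.6073*p^3 + 28.9035*p^2 + 15.411*p + 1.7424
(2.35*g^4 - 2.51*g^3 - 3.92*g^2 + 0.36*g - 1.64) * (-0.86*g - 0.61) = -2.021*g^5 + 0.7251*g^4 + 4.9023*g^3 + 2.0816*g^2 + 1.1908*g + 1.0004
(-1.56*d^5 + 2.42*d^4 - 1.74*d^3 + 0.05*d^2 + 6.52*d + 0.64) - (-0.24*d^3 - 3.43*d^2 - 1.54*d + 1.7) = -1.56*d^5 + 2.42*d^4 - 1.5*d^3 + 3.48*d^2 + 8.06*d - 1.06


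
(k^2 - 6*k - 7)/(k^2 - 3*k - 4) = (k - 7)/(k - 4)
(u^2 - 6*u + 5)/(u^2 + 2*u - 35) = (u - 1)/(u + 7)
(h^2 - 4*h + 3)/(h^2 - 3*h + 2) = (h - 3)/(h - 2)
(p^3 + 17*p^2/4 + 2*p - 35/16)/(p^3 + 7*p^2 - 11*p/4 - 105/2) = (8*p^2 + 6*p - 5)/(4*(2*p^2 + 7*p - 30))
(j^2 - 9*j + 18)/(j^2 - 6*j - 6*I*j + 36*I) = (j - 3)/(j - 6*I)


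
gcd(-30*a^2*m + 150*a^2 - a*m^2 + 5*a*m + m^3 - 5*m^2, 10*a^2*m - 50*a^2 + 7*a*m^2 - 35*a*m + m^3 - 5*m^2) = 5*a*m - 25*a + m^2 - 5*m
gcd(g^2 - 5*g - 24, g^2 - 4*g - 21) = g + 3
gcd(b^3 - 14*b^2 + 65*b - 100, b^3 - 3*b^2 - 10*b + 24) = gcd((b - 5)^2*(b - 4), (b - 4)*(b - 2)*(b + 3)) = b - 4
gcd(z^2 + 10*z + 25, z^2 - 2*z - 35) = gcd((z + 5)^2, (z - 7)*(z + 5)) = z + 5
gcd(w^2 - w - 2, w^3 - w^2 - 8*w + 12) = w - 2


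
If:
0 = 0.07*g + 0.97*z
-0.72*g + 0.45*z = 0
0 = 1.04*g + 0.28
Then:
No Solution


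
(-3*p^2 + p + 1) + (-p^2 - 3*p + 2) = -4*p^2 - 2*p + 3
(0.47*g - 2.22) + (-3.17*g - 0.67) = -2.7*g - 2.89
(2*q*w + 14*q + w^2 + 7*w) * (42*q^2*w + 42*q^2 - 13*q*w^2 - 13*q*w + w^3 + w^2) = 84*q^3*w^2 + 672*q^3*w + 588*q^3 + 16*q^2*w^3 + 128*q^2*w^2 + 112*q^2*w - 11*q*w^4 - 88*q*w^3 - 77*q*w^2 + w^5 + 8*w^4 + 7*w^3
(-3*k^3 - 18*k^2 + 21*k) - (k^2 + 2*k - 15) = -3*k^3 - 19*k^2 + 19*k + 15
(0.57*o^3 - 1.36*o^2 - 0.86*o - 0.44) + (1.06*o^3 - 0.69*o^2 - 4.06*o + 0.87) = 1.63*o^3 - 2.05*o^2 - 4.92*o + 0.43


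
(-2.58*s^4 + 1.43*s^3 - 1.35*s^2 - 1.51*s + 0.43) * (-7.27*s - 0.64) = 18.7566*s^5 - 8.7449*s^4 + 8.8993*s^3 + 11.8417*s^2 - 2.1597*s - 0.2752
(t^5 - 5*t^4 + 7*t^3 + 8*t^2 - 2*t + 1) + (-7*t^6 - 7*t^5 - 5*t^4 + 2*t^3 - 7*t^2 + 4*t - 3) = -7*t^6 - 6*t^5 - 10*t^4 + 9*t^3 + t^2 + 2*t - 2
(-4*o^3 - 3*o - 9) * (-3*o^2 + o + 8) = 12*o^5 - 4*o^4 - 23*o^3 + 24*o^2 - 33*o - 72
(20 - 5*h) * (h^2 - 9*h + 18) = -5*h^3 + 65*h^2 - 270*h + 360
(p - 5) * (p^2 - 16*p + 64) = p^3 - 21*p^2 + 144*p - 320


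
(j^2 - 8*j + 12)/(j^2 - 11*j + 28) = (j^2 - 8*j + 12)/(j^2 - 11*j + 28)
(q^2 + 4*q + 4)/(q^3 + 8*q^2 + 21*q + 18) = (q + 2)/(q^2 + 6*q + 9)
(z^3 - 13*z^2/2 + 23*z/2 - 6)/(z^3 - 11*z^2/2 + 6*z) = (z - 1)/z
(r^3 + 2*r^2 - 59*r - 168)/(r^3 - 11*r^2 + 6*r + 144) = (r + 7)/(r - 6)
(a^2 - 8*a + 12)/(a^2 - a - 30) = (a - 2)/(a + 5)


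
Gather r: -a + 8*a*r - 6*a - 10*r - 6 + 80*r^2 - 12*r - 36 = -7*a + 80*r^2 + r*(8*a - 22) - 42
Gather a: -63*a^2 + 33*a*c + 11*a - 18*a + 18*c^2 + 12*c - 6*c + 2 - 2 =-63*a^2 + a*(33*c - 7) + 18*c^2 + 6*c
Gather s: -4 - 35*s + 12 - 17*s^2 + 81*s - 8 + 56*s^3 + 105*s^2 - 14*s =56*s^3 + 88*s^2 + 32*s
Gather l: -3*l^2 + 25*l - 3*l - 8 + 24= -3*l^2 + 22*l + 16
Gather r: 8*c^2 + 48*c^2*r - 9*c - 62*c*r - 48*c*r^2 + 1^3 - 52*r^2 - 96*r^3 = 8*c^2 - 9*c - 96*r^3 + r^2*(-48*c - 52) + r*(48*c^2 - 62*c) + 1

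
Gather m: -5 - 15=-20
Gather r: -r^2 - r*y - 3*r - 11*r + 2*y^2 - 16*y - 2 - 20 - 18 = -r^2 + r*(-y - 14) + 2*y^2 - 16*y - 40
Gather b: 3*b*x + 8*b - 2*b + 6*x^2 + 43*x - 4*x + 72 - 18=b*(3*x + 6) + 6*x^2 + 39*x + 54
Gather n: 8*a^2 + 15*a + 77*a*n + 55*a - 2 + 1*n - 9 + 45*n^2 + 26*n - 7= 8*a^2 + 70*a + 45*n^2 + n*(77*a + 27) - 18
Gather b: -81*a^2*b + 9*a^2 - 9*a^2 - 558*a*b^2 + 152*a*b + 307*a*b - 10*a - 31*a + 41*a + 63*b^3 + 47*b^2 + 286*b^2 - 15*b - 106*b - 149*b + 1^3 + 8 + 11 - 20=63*b^3 + b^2*(333 - 558*a) + b*(-81*a^2 + 459*a - 270)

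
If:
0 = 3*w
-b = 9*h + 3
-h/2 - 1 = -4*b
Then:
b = 15/73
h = -26/73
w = 0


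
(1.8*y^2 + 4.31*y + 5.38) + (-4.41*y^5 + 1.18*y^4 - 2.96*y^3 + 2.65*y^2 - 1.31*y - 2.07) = -4.41*y^5 + 1.18*y^4 - 2.96*y^3 + 4.45*y^2 + 3.0*y + 3.31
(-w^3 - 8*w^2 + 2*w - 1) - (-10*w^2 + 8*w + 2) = -w^3 + 2*w^2 - 6*w - 3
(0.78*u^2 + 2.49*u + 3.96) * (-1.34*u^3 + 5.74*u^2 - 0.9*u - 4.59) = -1.0452*u^5 + 1.1406*u^4 + 8.2842*u^3 + 16.9092*u^2 - 14.9931*u - 18.1764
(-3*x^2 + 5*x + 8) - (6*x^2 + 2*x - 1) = -9*x^2 + 3*x + 9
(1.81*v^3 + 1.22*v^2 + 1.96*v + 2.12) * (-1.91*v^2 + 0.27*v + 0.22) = -3.4571*v^5 - 1.8415*v^4 - 3.016*v^3 - 3.2516*v^2 + 1.0036*v + 0.4664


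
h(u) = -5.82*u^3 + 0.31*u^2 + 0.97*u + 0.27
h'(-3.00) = -158.03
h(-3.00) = 157.29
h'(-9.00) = -1418.87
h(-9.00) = 4259.43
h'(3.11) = -165.98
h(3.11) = -168.78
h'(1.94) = -63.54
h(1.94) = -39.18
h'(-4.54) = -361.72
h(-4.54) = 546.87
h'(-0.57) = -5.06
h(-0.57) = 0.90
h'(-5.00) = -438.63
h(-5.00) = 730.67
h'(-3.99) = -279.47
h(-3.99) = 371.03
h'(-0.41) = -2.22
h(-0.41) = 0.33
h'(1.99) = -66.94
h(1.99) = -42.44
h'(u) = -17.46*u^2 + 0.62*u + 0.97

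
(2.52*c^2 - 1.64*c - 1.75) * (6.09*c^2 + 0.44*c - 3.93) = 15.3468*c^4 - 8.8788*c^3 - 21.2827*c^2 + 5.6752*c + 6.8775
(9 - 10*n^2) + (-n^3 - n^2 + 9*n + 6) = -n^3 - 11*n^2 + 9*n + 15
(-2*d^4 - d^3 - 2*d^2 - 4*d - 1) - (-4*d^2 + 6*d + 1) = -2*d^4 - d^3 + 2*d^2 - 10*d - 2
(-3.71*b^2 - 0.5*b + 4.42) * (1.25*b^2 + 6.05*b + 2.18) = -4.6375*b^4 - 23.0705*b^3 - 5.5878*b^2 + 25.651*b + 9.6356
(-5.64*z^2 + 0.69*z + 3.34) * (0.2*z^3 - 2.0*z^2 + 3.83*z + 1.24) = -1.128*z^5 + 11.418*z^4 - 22.3132*z^3 - 11.0309*z^2 + 13.6478*z + 4.1416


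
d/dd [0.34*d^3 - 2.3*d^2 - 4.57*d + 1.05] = 1.02*d^2 - 4.6*d - 4.57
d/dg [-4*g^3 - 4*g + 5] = -12*g^2 - 4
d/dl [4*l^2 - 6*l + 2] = 8*l - 6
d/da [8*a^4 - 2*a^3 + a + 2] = 32*a^3 - 6*a^2 + 1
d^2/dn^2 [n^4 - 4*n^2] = 12*n^2 - 8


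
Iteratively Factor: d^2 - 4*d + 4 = (d - 2)*(d - 2)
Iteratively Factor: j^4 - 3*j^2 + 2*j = (j - 1)*(j^3 + j^2 - 2*j) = j*(j - 1)*(j^2 + j - 2) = j*(j - 1)^2*(j + 2)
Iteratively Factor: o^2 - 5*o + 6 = (o - 3)*(o - 2)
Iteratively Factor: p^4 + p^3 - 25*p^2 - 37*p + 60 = (p + 4)*(p^3 - 3*p^2 - 13*p + 15) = (p - 5)*(p + 4)*(p^2 + 2*p - 3) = (p - 5)*(p - 1)*(p + 4)*(p + 3)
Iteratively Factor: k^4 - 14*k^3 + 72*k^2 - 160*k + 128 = (k - 4)*(k^3 - 10*k^2 + 32*k - 32) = (k - 4)^2*(k^2 - 6*k + 8) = (k - 4)^3*(k - 2)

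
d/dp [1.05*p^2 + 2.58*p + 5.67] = 2.1*p + 2.58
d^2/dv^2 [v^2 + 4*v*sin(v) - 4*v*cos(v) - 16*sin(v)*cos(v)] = 4*sqrt(2)*v*cos(v + pi/4) + 32*sin(2*v) + 8*sqrt(2)*sin(v + pi/4) + 2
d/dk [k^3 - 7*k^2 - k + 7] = 3*k^2 - 14*k - 1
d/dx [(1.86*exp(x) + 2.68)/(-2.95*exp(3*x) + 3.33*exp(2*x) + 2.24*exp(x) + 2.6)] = (10.974*exp(3*x) + 17.5242*exp(2*x) - 17.8488*exp(x) - 1.1672)*exp(x)/(8.7025*exp(6*x) - 19.647*exp(5*x) - 2.1271*exp(4*x) - 0.4216*exp(3*x) + 22.3336*exp(2*x) + 11.648*exp(x) + 6.76)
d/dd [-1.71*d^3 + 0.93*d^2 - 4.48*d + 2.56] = -5.13*d^2 + 1.86*d - 4.48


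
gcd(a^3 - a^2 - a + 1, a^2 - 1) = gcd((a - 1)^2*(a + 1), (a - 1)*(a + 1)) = a^2 - 1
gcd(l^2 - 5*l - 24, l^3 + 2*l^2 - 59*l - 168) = l^2 - 5*l - 24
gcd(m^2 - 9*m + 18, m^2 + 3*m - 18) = m - 3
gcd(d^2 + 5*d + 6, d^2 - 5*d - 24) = d + 3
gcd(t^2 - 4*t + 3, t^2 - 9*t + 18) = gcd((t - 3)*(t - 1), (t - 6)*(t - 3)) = t - 3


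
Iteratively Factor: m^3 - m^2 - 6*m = (m + 2)*(m^2 - 3*m) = (m - 3)*(m + 2)*(m)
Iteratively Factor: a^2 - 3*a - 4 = (a - 4)*(a + 1)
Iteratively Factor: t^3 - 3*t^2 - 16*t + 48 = (t - 4)*(t^2 + t - 12) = (t - 4)*(t + 4)*(t - 3)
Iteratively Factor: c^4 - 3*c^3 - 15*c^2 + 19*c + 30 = (c - 5)*(c^3 + 2*c^2 - 5*c - 6) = (c - 5)*(c + 3)*(c^2 - c - 2) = (c - 5)*(c + 1)*(c + 3)*(c - 2)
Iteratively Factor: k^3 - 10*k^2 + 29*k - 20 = (k - 4)*(k^2 - 6*k + 5) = (k - 5)*(k - 4)*(k - 1)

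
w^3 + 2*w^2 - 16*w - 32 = (w - 4)*(w + 2)*(w + 4)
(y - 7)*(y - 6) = y^2 - 13*y + 42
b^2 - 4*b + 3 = (b - 3)*(b - 1)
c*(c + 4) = c^2 + 4*c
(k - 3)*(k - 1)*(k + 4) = k^3 - 13*k + 12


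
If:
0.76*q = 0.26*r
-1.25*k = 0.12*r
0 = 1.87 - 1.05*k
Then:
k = 1.78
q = -6.35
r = -18.55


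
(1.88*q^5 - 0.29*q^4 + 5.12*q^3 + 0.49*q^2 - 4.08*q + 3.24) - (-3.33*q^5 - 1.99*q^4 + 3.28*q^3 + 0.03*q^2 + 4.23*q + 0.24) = 5.21*q^5 + 1.7*q^4 + 1.84*q^3 + 0.46*q^2 - 8.31*q + 3.0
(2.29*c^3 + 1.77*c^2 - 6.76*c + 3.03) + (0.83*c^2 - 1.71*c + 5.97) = 2.29*c^3 + 2.6*c^2 - 8.47*c + 9.0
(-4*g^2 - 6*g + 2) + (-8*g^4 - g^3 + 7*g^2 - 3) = -8*g^4 - g^3 + 3*g^2 - 6*g - 1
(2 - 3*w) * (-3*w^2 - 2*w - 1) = 9*w^3 - w - 2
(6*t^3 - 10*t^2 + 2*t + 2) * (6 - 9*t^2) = -54*t^5 + 90*t^4 + 18*t^3 - 78*t^2 + 12*t + 12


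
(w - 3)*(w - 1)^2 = w^3 - 5*w^2 + 7*w - 3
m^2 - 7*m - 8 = (m - 8)*(m + 1)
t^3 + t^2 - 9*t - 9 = (t - 3)*(t + 1)*(t + 3)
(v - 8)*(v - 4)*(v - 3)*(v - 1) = v^4 - 16*v^3 + 83*v^2 - 164*v + 96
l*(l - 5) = l^2 - 5*l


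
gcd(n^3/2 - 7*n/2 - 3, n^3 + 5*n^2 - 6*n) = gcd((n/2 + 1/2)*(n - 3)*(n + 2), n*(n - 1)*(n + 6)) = 1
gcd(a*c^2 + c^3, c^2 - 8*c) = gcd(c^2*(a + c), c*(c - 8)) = c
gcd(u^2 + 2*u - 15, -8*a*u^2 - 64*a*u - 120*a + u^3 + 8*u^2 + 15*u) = u + 5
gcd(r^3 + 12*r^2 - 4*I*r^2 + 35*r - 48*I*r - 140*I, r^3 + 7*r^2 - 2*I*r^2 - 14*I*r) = r + 7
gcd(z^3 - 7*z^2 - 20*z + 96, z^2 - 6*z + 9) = z - 3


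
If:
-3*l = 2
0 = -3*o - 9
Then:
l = -2/3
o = -3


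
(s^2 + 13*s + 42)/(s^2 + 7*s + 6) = (s + 7)/(s + 1)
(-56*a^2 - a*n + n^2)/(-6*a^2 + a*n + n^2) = (-56*a^2 - a*n + n^2)/(-6*a^2 + a*n + n^2)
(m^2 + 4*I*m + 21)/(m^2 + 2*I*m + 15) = (m + 7*I)/(m + 5*I)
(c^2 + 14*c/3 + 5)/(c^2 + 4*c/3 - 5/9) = 3*(c + 3)/(3*c - 1)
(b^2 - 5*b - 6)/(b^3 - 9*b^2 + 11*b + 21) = (b - 6)/(b^2 - 10*b + 21)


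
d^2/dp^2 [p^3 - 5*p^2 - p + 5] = 6*p - 10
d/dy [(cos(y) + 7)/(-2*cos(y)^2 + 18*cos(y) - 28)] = (sin(y)^2 - 14*cos(y) + 76)*sin(y)/(2*(cos(y)^2 - 9*cos(y) + 14)^2)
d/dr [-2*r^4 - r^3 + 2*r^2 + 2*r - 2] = -8*r^3 - 3*r^2 + 4*r + 2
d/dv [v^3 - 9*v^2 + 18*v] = 3*v^2 - 18*v + 18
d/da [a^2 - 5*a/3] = 2*a - 5/3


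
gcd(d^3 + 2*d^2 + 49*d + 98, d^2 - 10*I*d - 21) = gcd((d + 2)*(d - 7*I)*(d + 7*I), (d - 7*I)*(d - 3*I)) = d - 7*I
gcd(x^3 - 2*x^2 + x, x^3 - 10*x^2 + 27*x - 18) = x - 1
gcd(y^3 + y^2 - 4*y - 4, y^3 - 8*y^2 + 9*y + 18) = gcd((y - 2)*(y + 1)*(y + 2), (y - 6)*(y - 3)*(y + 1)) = y + 1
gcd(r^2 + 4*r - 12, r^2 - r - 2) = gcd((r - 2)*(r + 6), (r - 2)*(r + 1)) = r - 2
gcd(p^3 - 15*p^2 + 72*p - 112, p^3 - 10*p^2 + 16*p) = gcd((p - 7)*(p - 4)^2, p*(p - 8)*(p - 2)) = 1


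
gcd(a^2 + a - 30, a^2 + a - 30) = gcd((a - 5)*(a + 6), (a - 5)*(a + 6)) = a^2 + a - 30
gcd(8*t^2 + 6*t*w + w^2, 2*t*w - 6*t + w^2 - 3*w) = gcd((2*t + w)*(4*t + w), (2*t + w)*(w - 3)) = 2*t + w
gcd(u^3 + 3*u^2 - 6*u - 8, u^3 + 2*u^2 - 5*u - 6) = u^2 - u - 2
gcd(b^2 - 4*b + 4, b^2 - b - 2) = b - 2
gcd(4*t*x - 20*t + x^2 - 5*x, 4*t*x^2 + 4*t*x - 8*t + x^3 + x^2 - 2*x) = 4*t + x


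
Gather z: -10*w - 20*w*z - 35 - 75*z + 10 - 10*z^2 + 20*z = -10*w - 10*z^2 + z*(-20*w - 55) - 25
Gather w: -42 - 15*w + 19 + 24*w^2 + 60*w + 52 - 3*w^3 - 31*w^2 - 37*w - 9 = -3*w^3 - 7*w^2 + 8*w + 20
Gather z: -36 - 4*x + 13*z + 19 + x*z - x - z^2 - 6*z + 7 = -5*x - z^2 + z*(x + 7) - 10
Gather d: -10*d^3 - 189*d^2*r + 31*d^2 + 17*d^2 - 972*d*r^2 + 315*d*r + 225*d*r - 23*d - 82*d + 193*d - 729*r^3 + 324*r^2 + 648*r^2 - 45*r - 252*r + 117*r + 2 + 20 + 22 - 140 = -10*d^3 + d^2*(48 - 189*r) + d*(-972*r^2 + 540*r + 88) - 729*r^3 + 972*r^2 - 180*r - 96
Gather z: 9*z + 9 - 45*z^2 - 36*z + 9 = -45*z^2 - 27*z + 18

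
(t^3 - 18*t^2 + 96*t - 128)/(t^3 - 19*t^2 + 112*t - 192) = (t - 2)/(t - 3)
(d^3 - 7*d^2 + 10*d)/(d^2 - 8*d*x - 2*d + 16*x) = d*(5 - d)/(-d + 8*x)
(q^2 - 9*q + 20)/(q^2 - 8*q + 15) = (q - 4)/(q - 3)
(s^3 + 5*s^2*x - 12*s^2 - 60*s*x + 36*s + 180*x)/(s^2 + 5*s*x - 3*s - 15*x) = (s^2 - 12*s + 36)/(s - 3)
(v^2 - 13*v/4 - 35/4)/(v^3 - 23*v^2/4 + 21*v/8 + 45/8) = 2*(4*v + 7)/(8*v^2 - 6*v - 9)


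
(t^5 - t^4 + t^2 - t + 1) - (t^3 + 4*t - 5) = t^5 - t^4 - t^3 + t^2 - 5*t + 6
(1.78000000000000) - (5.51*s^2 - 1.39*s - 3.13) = -5.51*s^2 + 1.39*s + 4.91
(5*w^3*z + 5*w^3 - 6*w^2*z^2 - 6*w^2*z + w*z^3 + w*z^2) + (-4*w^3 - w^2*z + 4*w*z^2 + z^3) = 5*w^3*z + w^3 - 6*w^2*z^2 - 7*w^2*z + w*z^3 + 5*w*z^2 + z^3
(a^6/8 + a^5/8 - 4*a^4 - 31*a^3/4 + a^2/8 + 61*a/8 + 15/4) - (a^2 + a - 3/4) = a^6/8 + a^5/8 - 4*a^4 - 31*a^3/4 - 7*a^2/8 + 53*a/8 + 9/2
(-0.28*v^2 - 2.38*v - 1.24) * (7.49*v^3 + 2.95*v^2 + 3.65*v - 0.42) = -2.0972*v^5 - 18.6522*v^4 - 17.3306*v^3 - 12.2274*v^2 - 3.5264*v + 0.5208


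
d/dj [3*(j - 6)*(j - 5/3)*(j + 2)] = 9*j^2 - 34*j - 16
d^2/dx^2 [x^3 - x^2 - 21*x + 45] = 6*x - 2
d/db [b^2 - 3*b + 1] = 2*b - 3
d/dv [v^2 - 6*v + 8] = 2*v - 6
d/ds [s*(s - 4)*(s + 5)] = 3*s^2 + 2*s - 20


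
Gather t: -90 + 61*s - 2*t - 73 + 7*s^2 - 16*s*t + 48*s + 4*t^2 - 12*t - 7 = 7*s^2 + 109*s + 4*t^2 + t*(-16*s - 14) - 170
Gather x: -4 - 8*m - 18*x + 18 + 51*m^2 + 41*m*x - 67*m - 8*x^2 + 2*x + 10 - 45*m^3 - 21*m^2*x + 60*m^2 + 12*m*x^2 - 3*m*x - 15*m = -45*m^3 + 111*m^2 - 90*m + x^2*(12*m - 8) + x*(-21*m^2 + 38*m - 16) + 24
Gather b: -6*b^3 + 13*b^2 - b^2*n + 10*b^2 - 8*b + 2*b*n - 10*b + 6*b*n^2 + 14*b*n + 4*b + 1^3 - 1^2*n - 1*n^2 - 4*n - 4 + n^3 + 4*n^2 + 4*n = -6*b^3 + b^2*(23 - n) + b*(6*n^2 + 16*n - 14) + n^3 + 3*n^2 - n - 3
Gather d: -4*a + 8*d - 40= -4*a + 8*d - 40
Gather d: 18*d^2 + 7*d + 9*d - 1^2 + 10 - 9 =18*d^2 + 16*d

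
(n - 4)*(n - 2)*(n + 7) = n^3 + n^2 - 34*n + 56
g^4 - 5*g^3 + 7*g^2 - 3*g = g*(g - 3)*(g - 1)^2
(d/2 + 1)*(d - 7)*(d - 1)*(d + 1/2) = d^4/2 - 11*d^3/4 - 6*d^2 + 19*d/4 + 7/2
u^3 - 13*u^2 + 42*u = u*(u - 7)*(u - 6)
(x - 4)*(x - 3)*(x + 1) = x^3 - 6*x^2 + 5*x + 12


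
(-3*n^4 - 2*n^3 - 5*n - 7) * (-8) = 24*n^4 + 16*n^3 + 40*n + 56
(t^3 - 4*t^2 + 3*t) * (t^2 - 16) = t^5 - 4*t^4 - 13*t^3 + 64*t^2 - 48*t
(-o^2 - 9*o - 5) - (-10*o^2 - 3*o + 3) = 9*o^2 - 6*o - 8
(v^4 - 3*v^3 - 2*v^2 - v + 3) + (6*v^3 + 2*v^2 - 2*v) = v^4 + 3*v^3 - 3*v + 3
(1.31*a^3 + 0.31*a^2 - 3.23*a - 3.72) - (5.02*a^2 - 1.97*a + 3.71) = 1.31*a^3 - 4.71*a^2 - 1.26*a - 7.43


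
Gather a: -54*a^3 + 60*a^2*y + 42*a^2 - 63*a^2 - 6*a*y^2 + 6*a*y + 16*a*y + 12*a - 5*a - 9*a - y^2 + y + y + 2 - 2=-54*a^3 + a^2*(60*y - 21) + a*(-6*y^2 + 22*y - 2) - y^2 + 2*y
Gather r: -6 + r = r - 6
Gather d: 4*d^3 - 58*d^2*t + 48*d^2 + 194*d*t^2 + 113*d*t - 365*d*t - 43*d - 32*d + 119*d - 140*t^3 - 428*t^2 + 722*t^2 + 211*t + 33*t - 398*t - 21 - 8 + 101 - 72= 4*d^3 + d^2*(48 - 58*t) + d*(194*t^2 - 252*t + 44) - 140*t^3 + 294*t^2 - 154*t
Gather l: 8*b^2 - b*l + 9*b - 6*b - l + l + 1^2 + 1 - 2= 8*b^2 - b*l + 3*b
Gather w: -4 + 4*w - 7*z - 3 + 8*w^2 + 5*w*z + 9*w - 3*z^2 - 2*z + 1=8*w^2 + w*(5*z + 13) - 3*z^2 - 9*z - 6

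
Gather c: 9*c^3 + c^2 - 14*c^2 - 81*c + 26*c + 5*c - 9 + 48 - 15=9*c^3 - 13*c^2 - 50*c + 24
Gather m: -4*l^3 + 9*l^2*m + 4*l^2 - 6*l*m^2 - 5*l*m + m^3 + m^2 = -4*l^3 + 4*l^2 + m^3 + m^2*(1 - 6*l) + m*(9*l^2 - 5*l)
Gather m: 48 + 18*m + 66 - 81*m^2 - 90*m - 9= -81*m^2 - 72*m + 105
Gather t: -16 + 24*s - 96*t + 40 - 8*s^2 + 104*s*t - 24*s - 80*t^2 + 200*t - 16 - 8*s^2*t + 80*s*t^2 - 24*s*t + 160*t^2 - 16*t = -8*s^2 + t^2*(80*s + 80) + t*(-8*s^2 + 80*s + 88) + 8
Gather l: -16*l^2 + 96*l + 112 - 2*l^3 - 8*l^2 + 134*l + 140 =-2*l^3 - 24*l^2 + 230*l + 252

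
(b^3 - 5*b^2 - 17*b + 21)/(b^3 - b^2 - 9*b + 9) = (b - 7)/(b - 3)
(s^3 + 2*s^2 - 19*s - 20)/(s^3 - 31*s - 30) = (s - 4)/(s - 6)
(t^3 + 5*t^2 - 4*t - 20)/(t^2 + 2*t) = t + 3 - 10/t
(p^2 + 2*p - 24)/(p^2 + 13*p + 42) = (p - 4)/(p + 7)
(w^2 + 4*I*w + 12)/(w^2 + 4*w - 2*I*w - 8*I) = (w + 6*I)/(w + 4)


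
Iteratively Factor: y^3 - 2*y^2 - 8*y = (y + 2)*(y^2 - 4*y) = y*(y + 2)*(y - 4)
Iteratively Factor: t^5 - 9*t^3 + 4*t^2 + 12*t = (t)*(t^4 - 9*t^2 + 4*t + 12) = t*(t + 1)*(t^3 - t^2 - 8*t + 12) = t*(t - 2)*(t + 1)*(t^2 + t - 6) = t*(t - 2)^2*(t + 1)*(t + 3)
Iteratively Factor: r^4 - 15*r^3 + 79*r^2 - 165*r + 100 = (r - 1)*(r^3 - 14*r^2 + 65*r - 100) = (r - 5)*(r - 1)*(r^2 - 9*r + 20) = (r - 5)*(r - 4)*(r - 1)*(r - 5)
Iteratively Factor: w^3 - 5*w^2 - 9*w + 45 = (w - 3)*(w^2 - 2*w - 15) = (w - 3)*(w + 3)*(w - 5)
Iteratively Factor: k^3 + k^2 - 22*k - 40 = (k + 4)*(k^2 - 3*k - 10) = (k - 5)*(k + 4)*(k + 2)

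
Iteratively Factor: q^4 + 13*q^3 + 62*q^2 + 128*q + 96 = (q + 3)*(q^3 + 10*q^2 + 32*q + 32) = (q + 3)*(q + 4)*(q^2 + 6*q + 8) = (q + 2)*(q + 3)*(q + 4)*(q + 4)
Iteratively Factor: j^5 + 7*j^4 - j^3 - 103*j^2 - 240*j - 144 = (j + 3)*(j^4 + 4*j^3 - 13*j^2 - 64*j - 48) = (j - 4)*(j + 3)*(j^3 + 8*j^2 + 19*j + 12) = (j - 4)*(j + 3)^2*(j^2 + 5*j + 4) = (j - 4)*(j + 1)*(j + 3)^2*(j + 4)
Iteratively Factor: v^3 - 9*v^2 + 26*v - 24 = (v - 2)*(v^2 - 7*v + 12) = (v - 3)*(v - 2)*(v - 4)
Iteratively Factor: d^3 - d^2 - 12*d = (d + 3)*(d^2 - 4*d) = (d - 4)*(d + 3)*(d)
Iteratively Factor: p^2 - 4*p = (p - 4)*(p)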